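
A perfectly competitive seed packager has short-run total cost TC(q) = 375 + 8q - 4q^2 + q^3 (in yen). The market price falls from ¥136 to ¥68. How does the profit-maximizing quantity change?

MC = 8 - 8q + 3q^2; the shutdown threshold is min AVC = ¥4 (at q = 2).
With P = ¥136 above the shutdown price, P = MC gives q = 8.
At P = ¥68 ≥ min AVC, set P = MC: q = 6. The firm stays open but cuts output.

Output falls from 8 to 6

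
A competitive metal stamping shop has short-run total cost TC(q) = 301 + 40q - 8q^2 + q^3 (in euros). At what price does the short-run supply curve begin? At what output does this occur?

The shutdown price is the minimum of AVC. VC = 40q - 8q^2 + q^3, so AVC = 40 - 8q + q^2.
dAVC/dq = -8 + 2q = 0 gives q = 4. min AVC = 40 - 8·4 + 4^2 = 24.
The firm shuts down for any P below €24.

€24 per unit, at q = 4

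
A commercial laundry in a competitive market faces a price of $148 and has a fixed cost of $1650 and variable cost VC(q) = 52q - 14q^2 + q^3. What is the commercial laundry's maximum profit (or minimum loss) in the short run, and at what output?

Profit = -$210 at q = 12

AVC = 52 - 14q + q^2 has its minimum $3 at q = 7; price $148 clears that bar, so the firm operates.
With MC = 52 - 28q + 3q^2, P = MC on the upward-sloping part at q* = 12.
TR = 148·12 = 1776. TC = 1650 + 336 = 1986. Profit = 1776 − 1986 = -$210.
Shutting down would mean losing the fixed cost of $1650, so operating at a loss of $210 is better by $1440.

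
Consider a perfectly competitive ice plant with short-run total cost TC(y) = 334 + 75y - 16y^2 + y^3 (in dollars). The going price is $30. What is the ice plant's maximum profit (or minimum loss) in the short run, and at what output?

AVC = 75 - 16y + y^2; min AVC = $11 at y = 8. Since P = $30 ≥ min AVC, the firm produces.
MC = 75 - 32y + 3y^2. Setting P = MC and taking the root on the rising branch gives y* = 9.
TR = 30·9 = 270. TC = 334 + 108 = 442. Profit = 270 − 442 = -$172.
Shutting down would mean losing the fixed cost of $334, so operating at a loss of $172 is better by $162.

Profit = -$172 at y = 9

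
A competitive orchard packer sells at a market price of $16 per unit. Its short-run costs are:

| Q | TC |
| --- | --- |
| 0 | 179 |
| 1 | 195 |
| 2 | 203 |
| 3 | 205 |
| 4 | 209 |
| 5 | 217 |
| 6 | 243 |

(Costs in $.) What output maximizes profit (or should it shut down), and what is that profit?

Q = 5; profit = -$137

Tabulate TR − TC: Q=0: -179; Q=1: -179; Q=2: -171; Q=3: -157; Q=4: -145; Q=5: -137; Q=6: -147.
Profit is maximized at Q = 5. AVC there is 38/5 = $7.60 ≤ P, so producing beats shutting down (which would give -$179).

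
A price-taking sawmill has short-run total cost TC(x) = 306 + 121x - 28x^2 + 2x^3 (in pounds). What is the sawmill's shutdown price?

£23 per unit

Short-run supply begins at min AVC. From VC = 121x - 28x^2 + 2x^3, AVC = 121 - 28x + 2x^2.
dAVC/dx = -28 + 4x = 0 gives x = 7. min AVC = 121 - 28·7 + 2·7^2 = 23.
So the shutdown price is £23.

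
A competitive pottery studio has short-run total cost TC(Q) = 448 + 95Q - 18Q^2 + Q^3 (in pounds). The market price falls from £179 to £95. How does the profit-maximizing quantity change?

AVC = 95 - 18Q + Q^2, minimized at Q = 9 where min AVC = £14. MC = 95 - 36Q + 3Q^2.
With P = £179 above the shutdown price, P = MC gives Q = 14.
At P = £95 ≥ min AVC, set P = MC: Q = 12. The firm stays open but cuts output.

Output falls from 14 to 12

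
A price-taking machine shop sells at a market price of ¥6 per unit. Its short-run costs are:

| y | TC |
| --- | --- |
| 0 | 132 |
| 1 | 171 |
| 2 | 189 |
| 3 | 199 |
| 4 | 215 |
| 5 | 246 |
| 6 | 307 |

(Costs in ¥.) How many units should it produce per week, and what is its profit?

Compute π = P·y − TC at each output: y=0: -132; y=1: -165; y=2: -177; y=3: -181; y=4: -191; y=5: -216; y=6: -271.
Profit is highest at y = 0. Equivalently, the lowest AVC in the table is 83/4 ≈ ¥20.75 at y = 4, and P = ¥6 falls below it — price never covers variable cost, so the firm shuts down and loses only its fixed cost.

y = 0 (shut down); profit = -¥132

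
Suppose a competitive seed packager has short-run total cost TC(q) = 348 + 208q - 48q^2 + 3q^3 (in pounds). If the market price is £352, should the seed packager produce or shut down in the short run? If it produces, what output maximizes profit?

Strip out fixed cost: VC = 208q - 48q^2 + 3q^3. Then AVC = 208 - 48q + 3q^2 and MC = 208 - 96q + 9q^2.
The AVC parabola has its vertex at q = 48/6 = 8, where AVC = 208 - 48·8 + 3·8^2 = £16.
P = £352 exceeds min AVC = £16, so the firm stays open.
Set P = MC: 352 = 208 - 96q + 9q^2 → -144 - 96q + 9q^2 = 0. The roots are q = -4/3 and q = 12; the profit-maximizing output is on the rising part of MC, so q* = 12.
Check: AVC at q = 12 is £64 ≤ P, so revenue covers variable cost.
Profit = P·q − TC = 352·12 − 1116 = £3108.

Produce at q = 12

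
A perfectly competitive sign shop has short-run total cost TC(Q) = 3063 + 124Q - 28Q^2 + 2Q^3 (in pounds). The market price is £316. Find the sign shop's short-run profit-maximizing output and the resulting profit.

AVC = 124 - 28Q + 2Q^2 has its minimum £26 at Q = 7; price £316 clears that bar, so the firm operates.
MC = 124 - 56Q + 6Q^2. Setting P = MC and taking the root on the rising branch gives Q* = 12.
TR = 316·12 = 3792. TC = 3063 + 912 = 3975. Profit = 3792 − 3975 = -£183.
By producing, the firm covers all variable cost plus £2880 of fixed cost; shutting down would lose the full £3063.

Profit = -£183 at Q = 12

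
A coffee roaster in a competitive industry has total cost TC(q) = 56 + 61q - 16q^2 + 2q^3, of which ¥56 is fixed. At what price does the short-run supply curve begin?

¥29 per unit

The firm shuts down when price falls below the minimum of average variable cost. AVC = VC/q = 61 - 16q + 2q^2.
At the minimum of AVC, MC = AVC. MC = 61 - 32q + 6q^2; setting MC = AVC gives 4q^2 - 16q = 0, so q = 4. min AVC = 29.
The firm shuts down for any P below ¥29.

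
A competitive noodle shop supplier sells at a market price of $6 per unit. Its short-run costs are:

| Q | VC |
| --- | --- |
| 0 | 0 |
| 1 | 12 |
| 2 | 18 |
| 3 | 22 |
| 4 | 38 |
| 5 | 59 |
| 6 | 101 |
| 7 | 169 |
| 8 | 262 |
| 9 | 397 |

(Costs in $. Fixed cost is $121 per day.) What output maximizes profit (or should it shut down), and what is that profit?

Q = 0 (shut down); profit = -$121

Profit at each row (π = 6Q − TC): Q=0: -121; Q=1: -127; Q=2: -127; Q=3: -125; Q=4: -135; Q=5: -150; Q=6: -186; Q=7: -248; Q=8: -335; Q=9: -464.
Profit is highest at Q = 0. Equivalently, the lowest AVC in the table is 22/3 ≈ $7.33 at Q = 3, and P = $6 falls below it — price never covers variable cost, so the firm shuts down and loses only its fixed cost.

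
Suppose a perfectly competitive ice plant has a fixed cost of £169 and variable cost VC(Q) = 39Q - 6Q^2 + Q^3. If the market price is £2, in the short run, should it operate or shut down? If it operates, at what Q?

Shut down

Variable cost is VC = 39Q - 6Q^2 + Q^3, so AVC = VC/Q = 39 - 6Q + Q^2 and MC = dTC/dQ = 39 - 12Q + 3Q^2.
AVC hits its minimum where MC = AVC, at Q = 3, giving min AVC = 39 - 6·3 + 3^2 = £30.
P = £2 lies below min AVC = £30; no output level covers variable cost.
Shutting down limits the loss to fixed cost, £169.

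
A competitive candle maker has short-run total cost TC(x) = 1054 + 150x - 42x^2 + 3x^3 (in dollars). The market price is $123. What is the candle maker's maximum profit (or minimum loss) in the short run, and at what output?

AVC = 150 - 42x + 3x^2 has its minimum $3 at x = 7; price $123 clears that bar, so the firm operates.
MC = 150 - 84x + 9x^2. Setting P = MC and taking the root on the rising branch gives x* = 9.
TR = 123·9 = 1107. TC = 1054 + 135 = 1189. Profit = 1107 − 1189 = -$82.
By producing, the firm covers all variable cost plus $972 of fixed cost; shutting down would lose the full $1054.

Profit = -$82 at x = 9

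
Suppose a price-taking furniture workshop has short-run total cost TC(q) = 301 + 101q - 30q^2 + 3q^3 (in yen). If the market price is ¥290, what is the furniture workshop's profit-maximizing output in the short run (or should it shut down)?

Variable cost is VC = 101q - 30q^2 + 3q^3, so AVC = VC/q = 101 - 30q + 3q^2 and MC = dTC/dq = 101 - 60q + 9q^2.
AVC hits its minimum where MC = AVC, at q = 5, giving min AVC = 101 - 30·5 + 3·5^2 = ¥26.
Since P = ¥290 ≥ min AVC = ¥26, price covers variable cost and the firm should produce.
Solving P = MC: -189 - 60q + 9q^2 = 0 ⇒ q = -7/3 or 9. On the upward-sloping branch, q* = 9.
Check: AVC at q = 9 is ¥74 ≤ P, so revenue covers variable cost.
Profit = P·q − TC = 290·9 − 967 = ¥1643.

Produce at q = 9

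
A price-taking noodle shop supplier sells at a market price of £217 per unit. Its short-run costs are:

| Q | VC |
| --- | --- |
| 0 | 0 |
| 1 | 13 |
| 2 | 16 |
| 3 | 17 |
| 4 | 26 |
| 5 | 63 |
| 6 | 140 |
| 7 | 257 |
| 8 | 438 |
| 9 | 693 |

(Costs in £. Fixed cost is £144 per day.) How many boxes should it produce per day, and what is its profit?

Q = 8; profit = £1154

Tabulate TR − TC: Q=0: -144; Q=1: 60; Q=2: 274; Q=3: 490; Q=4: 698; Q=5: 878; Q=6: 1018; Q=7: 1118; Q=8: 1154; Q=9: 1116.
Profit is maximized at Q = 8. AVC there is 438/8 = £54.75 ≤ P, so producing beats shutting down (which would give -£144).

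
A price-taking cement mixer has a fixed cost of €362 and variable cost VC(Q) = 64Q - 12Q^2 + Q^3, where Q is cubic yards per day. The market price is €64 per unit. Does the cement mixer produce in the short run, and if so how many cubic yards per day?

Produce at Q = 8

Variable cost is VC = 64Q - 12Q^2 + Q^3, so AVC = VC/Q = 64 - 12Q + Q^2 and MC = dTC/dQ = 64 - 24Q + 3Q^2.
AVC hits its minimum where MC = AVC, at Q = 6, giving min AVC = 64 - 12·6 + 6^2 = €28.
Because €64 ≥ €28, revenue can cover variable cost; the firm operates.
Solving P = MC: -24Q + 3Q^2 = 0 ⇒ Q = 0 or 8. On the upward-sloping branch, Q* = 8.
Check: AVC at Q = 8 is €32 ≤ P, so revenue covers variable cost.
Profit = P·Q − TC = 64·8 − 618 = -€106, a loss, but smaller than the €362 fixed cost the firm would lose by shutting down.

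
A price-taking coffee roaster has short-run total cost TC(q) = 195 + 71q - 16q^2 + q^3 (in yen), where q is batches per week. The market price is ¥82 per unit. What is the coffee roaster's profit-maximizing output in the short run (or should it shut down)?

Variable cost is VC = 71q - 16q^2 + q^3, so AVC = VC/q = 71 - 16q + q^2 and MC = dTC/dq = 71 - 32q + 3q^2.
The AVC parabola has its vertex at q = 16/2 = 8, where AVC = 71 - 16·8 + 8^2 = ¥7.
P = ¥82 exceeds min AVC = ¥7, so the firm stays open.
Set P = MC: 82 = 71 - 32q + 3q^2 → -11 - 32q + 3q^2 = 0. The roots are q = -1/3 and q = 11; the profit-maximizing output is on the rising part of MC, so q* = 11.
Check: AVC at q = 11 is ¥16 ≤ P, so revenue covers variable cost.
Profit = P·q − TC = 82·11 − 371 = ¥531.

Produce at q = 11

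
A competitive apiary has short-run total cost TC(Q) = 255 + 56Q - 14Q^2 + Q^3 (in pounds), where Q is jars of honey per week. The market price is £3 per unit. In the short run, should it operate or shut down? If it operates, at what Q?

From TC, MC = TC'(Q) = 56 - 28Q + 3Q^2 and AVC = VC/Q = 56 - 14Q + Q^2.
AVC hits its minimum where MC = AVC, at Q = 7, giving min AVC = 56 - 14·7 + 7^2 = £7.
Since P = £3 < min AVC = £7, price fails to cover variable cost at any output.
Shutting down limits the loss to fixed cost, £255.

Shut down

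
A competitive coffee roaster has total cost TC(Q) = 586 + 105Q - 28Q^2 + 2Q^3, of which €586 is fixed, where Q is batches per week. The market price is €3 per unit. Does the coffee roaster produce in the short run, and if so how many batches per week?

Shut down

Strip out fixed cost: VC = 105Q - 28Q^2 + 2Q^3. Then AVC = 105 - 28Q + 2Q^2 and MC = 105 - 56Q + 6Q^2.
AVC is minimized where dAVC/dQ = -28 + 4Q = 0, at Q = 7; min AVC = 105 - 28·7 + 2·7^2 = €7.
Since P = €3 < min AVC = €7, price fails to cover variable cost at any output.
Shutting down limits the loss to fixed cost, €586.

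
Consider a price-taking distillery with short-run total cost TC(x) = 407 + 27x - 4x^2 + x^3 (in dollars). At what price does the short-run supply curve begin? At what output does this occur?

Short-run supply begins at min AVC. From VC = 27x - 4x^2 + x^3, AVC = 27 - 4x + x^2.
dAVC/dx = -4 + 2x = 0 gives x = 2. min AVC = 27 - 4·2 + 2^2 = 23.
So the shutdown price is $23.

$23 per unit, at x = 2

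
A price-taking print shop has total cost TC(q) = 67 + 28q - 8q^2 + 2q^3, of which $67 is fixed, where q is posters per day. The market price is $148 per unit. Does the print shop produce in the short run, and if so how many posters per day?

Strip out fixed cost: VC = 28q - 8q^2 + 2q^3. Then AVC = 28 - 8q + 2q^2 and MC = 28 - 16q + 6q^2.
AVC hits its minimum where MC = AVC, at q = 2, giving min AVC = 28 - 8·2 + 2·2^2 = $20.
P = $148 exceeds min AVC = $20, so the firm stays open.
Set P = MC: 148 = 28 - 16q + 6q^2 → -120 - 16q + 6q^2 = 0. The roots are q = -10/3 and q = 6; the profit-maximizing output is on the rising part of MC, so q* = 6.
Check: AVC at q = 6 is $52 ≤ P, so revenue covers variable cost.
Profit = P·q − TC = 148·6 − 379 = $509.

Produce at q = 6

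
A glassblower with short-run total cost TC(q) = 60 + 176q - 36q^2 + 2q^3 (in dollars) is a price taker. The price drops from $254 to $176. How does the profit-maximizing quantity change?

AVC = 176 - 36q + 2q^2, minimized at q = 9 where min AVC = $14. MC = 176 - 72q + 6q^2.
With P = $254 above the shutdown price, P = MC gives q = 13.
At P = $176 ≥ min AVC, set P = MC: q = 12. The firm stays open but cuts output.

Output falls from 13 to 12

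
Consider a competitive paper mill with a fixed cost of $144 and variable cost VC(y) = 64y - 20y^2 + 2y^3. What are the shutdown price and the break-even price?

Shutdown price = $14; break-even price = $40

Shutdown price = min AVC. AVC = 64 - 20y + 2y^2, with vertex at y = 5 and minimum $14.
ATC = 144/y + 64 - 20y + 2y^2. Setting dATC/dy = −144/y^2 − 20 + 4y = 0 gives y = 6 (since 4·6^3 − 20·6^2 = 144).
min ATC = 144/6 + 64 − 20·6 + 2·6^2 = $40. That is the break-even price.
Between these two prices the firm operates at a loss; above $40 it earns a profit.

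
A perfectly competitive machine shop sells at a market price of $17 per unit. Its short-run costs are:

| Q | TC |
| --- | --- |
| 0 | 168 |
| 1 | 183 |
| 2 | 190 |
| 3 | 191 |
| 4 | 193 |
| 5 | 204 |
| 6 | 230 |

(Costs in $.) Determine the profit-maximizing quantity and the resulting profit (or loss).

Profit at each row (π = 17Q − TC): Q=0: -168; Q=1: -166; Q=2: -156; Q=3: -140; Q=4: -125; Q=5: -119; Q=6: -128.
Profit is maximized at Q = 5. AVC there is 36/5 = $7.20 ≤ P, so producing beats shutting down (which would give -$168).

Q = 5; profit = -$119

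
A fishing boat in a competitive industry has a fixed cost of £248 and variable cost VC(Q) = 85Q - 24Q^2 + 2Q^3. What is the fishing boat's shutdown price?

£13 per unit

The shutdown price is the minimum of AVC. VC = 85Q - 24Q^2 + 2Q^3, so AVC = 85 - 24Q + 2Q^2.
At the minimum of AVC, MC = AVC. MC = 85 - 48Q + 6Q^2; setting MC = AVC gives 4Q^2 - 24Q = 0, so Q = 6. min AVC = 13.
So the shutdown price is £13.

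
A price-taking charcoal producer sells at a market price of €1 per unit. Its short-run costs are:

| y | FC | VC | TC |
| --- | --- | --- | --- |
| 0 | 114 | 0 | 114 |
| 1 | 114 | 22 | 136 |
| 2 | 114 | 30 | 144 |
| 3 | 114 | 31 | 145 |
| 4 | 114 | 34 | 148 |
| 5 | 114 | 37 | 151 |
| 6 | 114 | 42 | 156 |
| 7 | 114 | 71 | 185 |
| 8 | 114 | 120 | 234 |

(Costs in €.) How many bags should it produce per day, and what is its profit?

Tabulate TR − TC: y=0: -114; y=1: -135; y=2: -142; y=3: -142; y=4: -144; y=5: -146; y=6: -150; y=7: -178; y=8: -226.
Profit is highest at y = 0. Equivalently, the lowest AVC in the table is 42/6 ≈ €7 at y = 6, and P = €1 falls below it — price never covers variable cost, so the firm shuts down and loses only its fixed cost.

y = 0 (shut down); profit = -€114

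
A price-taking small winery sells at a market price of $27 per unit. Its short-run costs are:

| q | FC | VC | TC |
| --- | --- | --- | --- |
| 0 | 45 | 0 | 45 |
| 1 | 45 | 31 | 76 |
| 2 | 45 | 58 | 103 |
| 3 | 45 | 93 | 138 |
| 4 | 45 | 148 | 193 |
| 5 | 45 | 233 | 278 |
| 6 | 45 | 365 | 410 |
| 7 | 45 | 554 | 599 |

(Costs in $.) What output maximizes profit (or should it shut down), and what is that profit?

Profit at each row (π = 27q − TC): q=0: -45; q=1: -49; q=2: -49; q=3: -57; q=4: -85; q=5: -143; q=6: -248; q=7: -410.
Profit is highest at q = 0. Equivalently, the lowest AVC in the table is 58/2 ≈ $29 at q = 2, and P = $27 falls below it — price never covers variable cost, so the firm shuts down and loses only its fixed cost.

q = 0 (shut down); profit = -$45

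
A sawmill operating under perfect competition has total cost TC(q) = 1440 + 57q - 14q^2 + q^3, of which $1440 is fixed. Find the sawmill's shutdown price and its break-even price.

Shutdown price = $8; break-even price = $153

AVC = 57 - 14q + q^2; minimized at q = 7, giving min AVC = $8. That is the shutdown price.
ATC = 1440/q + 57 - 14q + q^2. Setting dATC/dq = −1440/q^2 − 14 + 2q = 0 gives q = 12 (since 2·12^3 − 14·12^2 = 1440).
min ATC = 1440/12 + 57 − 14·12 + 12^2 = $153. That is the break-even price.
For $8 ≤ P < $153 the firm produces at a loss; below $8 it shuts down.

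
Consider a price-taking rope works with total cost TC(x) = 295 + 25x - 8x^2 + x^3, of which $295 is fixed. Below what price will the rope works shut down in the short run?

$9 per unit

The firm shuts down when price falls below the minimum of average variable cost. AVC = VC/x = 25 - 8x + x^2.
At the minimum of AVC, MC = AVC. MC = 25 - 16x + 3x^2; setting MC = AVC gives 2x^2 - 8x = 0, so x = 4. min AVC = 9.
For P < $9 the firm produces nothing.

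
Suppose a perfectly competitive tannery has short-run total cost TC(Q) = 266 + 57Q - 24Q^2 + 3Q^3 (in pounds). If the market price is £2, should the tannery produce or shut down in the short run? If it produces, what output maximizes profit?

Variable cost is VC = 57Q - 24Q^2 + 3Q^3, so AVC = VC/Q = 57 - 24Q + 3Q^2 and MC = dTC/dQ = 57 - 48Q + 9Q^2.
The AVC parabola has its vertex at Q = 24/6 = 4, where AVC = 57 - 24·4 + 3·4^2 = £9.
With P < min AVC (£2 < £9), every unit sold adds to the loss.
The firm minimizes its loss by shutting down and losing only its fixed cost of £266.

Shut down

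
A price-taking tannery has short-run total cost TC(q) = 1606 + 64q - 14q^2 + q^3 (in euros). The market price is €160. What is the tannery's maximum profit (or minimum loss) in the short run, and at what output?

Profit = -€166 at q = 12

AVC = 64 - 14q + q^2 has its minimum €15 at q = 7; price €160 clears that bar, so the firm operates.
With MC = 64 - 28q + 3q^2, P = MC on the upward-sloping part at q* = 12.
TR = 160·12 = 1920. TC = 1606 + 480 = 2086. Profit = 1920 − 2086 = -€166.
That loss of €166 beats the €1606 the firm would lose by shutting down; producing recovers €1440 of fixed cost.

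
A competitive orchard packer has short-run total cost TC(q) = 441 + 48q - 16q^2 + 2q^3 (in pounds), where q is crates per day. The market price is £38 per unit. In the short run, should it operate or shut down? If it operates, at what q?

Strip out fixed cost: VC = 48q - 16q^2 + 2q^3. Then AVC = 48 - 16q + 2q^2 and MC = 48 - 32q + 6q^2.
The AVC parabola has its vertex at q = 16/4 = 4, where AVC = 48 - 16·4 + 2·4^2 = £16.
Since P = £38 ≥ min AVC = £16, price covers variable cost and the firm should produce.
Solving P = MC: 10 - 32q + 6q^2 = 0 ⇒ q = 1/3 or 5. On the upward-sloping branch, q* = 5.
Check: AVC at q = 5 is £18 ≤ P, so revenue covers variable cost.
Profit = P·q − TC = 38·5 − 531 = -£341, a loss, but smaller than the £441 fixed cost the firm would lose by shutting down.

Produce at q = 5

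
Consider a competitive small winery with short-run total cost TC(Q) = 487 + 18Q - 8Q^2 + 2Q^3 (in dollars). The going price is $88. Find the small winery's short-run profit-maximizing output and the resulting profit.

AVC = 18 - 8Q + 2Q^2; min AVC = $10 at Q = 2. Since P = $88 ≥ min AVC, the firm produces.
With MC = 18 - 16Q + 6Q^2, P = MC on the upward-sloping part at Q* = 5.
TR = 88·5 = 440. TC = 487 + 140 = 627. Profit = 440 − 627 = -$187.
That loss of $187 beats the $487 the firm would lose by shutting down; producing recovers $300 of fixed cost.

Profit = -$187 at Q = 5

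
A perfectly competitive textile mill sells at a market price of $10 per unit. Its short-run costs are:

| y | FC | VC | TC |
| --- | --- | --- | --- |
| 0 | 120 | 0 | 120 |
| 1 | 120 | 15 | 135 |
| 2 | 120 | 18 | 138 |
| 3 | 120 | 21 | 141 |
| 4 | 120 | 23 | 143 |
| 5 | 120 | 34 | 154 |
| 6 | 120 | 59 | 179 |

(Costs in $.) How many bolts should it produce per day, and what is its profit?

y = 4; profit = -$103

Compute π = P·y − TC at each output: y=0: -120; y=1: -125; y=2: -118; y=3: -111; y=4: -103; y=5: -104; y=6: -119.
Profit is maximized at y = 4. AVC there is 23/4 = $5.75 ≤ P, so producing beats shutting down (which would give -$120).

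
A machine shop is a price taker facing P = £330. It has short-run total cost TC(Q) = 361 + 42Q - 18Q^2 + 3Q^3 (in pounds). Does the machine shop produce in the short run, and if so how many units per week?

Strip out fixed cost: VC = 42Q - 18Q^2 + 3Q^3. Then AVC = 42 - 18Q + 3Q^2 and MC = 42 - 36Q + 9Q^2.
The AVC parabola has its vertex at Q = 18/6 = 3, where AVC = 42 - 18·3 + 3·3^2 = £15.
P = £330 exceeds min AVC = £15, so the firm stays open.
Solving P = MC: -288 - 36Q + 9Q^2 = 0 ⇒ Q = -4 or 8. On the upward-sloping branch, Q* = 8.
Check: AVC at Q = 8 is £90 ≤ P, so revenue covers variable cost.
Profit = P·Q − TC = 330·8 − 1081 = £1559.

Produce at Q = 8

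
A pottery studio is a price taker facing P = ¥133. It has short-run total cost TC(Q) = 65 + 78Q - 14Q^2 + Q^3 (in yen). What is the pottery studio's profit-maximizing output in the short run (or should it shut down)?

From TC, MC = TC'(Q) = 78 - 28Q + 3Q^2 and AVC = VC/Q = 78 - 14Q + Q^2.
AVC hits its minimum where MC = AVC, at Q = 7, giving min AVC = 78 - 14·7 + 7^2 = ¥29.
P = ¥133 exceeds min AVC = ¥29, so the firm stays open.
Set P = MC: 133 = 78 - 28Q + 3Q^2 → -55 - 28Q + 3Q^2 = 0. The roots are Q = -5/3 and Q = 11; the profit-maximizing output is on the rising part of MC, so Q* = 11.
Check: AVC at Q = 11 is ¥45 ≤ P, so revenue covers variable cost.
Profit = P·Q − TC = 133·11 − 560 = ¥903.

Produce at Q = 11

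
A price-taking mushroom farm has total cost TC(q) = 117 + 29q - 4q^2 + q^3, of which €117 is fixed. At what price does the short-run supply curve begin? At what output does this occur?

The firm shuts down when price falls below the minimum of average variable cost. AVC = VC/q = 29 - 4q + q^2.
dAVC/dq = -4 + 2q = 0 gives q = 2. min AVC = 29 - 4·2 + 2^2 = 25.
For P < €25 the firm produces nothing.

€25 per unit, at q = 2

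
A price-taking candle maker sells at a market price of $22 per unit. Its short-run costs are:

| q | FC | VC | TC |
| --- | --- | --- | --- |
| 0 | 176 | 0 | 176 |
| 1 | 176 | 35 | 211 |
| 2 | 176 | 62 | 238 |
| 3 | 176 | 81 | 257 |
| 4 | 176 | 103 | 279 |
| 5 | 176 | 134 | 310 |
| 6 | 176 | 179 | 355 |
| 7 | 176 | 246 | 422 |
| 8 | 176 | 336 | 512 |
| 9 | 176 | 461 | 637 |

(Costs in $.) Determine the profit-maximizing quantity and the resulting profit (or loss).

q = 0 (shut down); profit = -$176

Tabulate TR − TC: q=0: -176; q=1: -189; q=2: -194; q=3: -191; q=4: -191; q=5: -200; q=6: -223; q=7: -268; q=8: -336; q=9: -439.
Profit is highest at q = 0. Equivalently, the lowest AVC in the table is 103/4 ≈ $25.75 at q = 4, and P = $22 falls below it — price never covers variable cost, so the firm shuts down and loses only its fixed cost.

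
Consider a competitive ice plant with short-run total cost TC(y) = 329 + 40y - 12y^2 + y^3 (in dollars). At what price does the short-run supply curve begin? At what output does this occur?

$4 per unit, at y = 6

Short-run supply begins at min AVC. From VC = 40y - 12y^2 + y^3, AVC = 40 - 12y + y^2.
At the minimum of AVC, MC = AVC. MC = 40 - 24y + 3y^2; setting MC = AVC gives 2y^2 - 12y = 0, so y = 6. min AVC = 4.
For P < $4 the firm produces nothing.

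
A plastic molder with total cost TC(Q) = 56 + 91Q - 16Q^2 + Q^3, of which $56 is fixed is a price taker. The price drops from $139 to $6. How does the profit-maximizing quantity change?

AVC = 91 - 16Q + Q^2, minimized at Q = 8 where min AVC = $27. MC = 91 - 32Q + 3Q^2.
At P = $139 ≥ min AVC, set P = MC on the rising branch: Q = 12.
At P = $6 < min AVC = $27, price no longer covers variable cost at any output, so the firm shuts down: Q = 0.

Output falls from 12 to 0 (the firm shuts down)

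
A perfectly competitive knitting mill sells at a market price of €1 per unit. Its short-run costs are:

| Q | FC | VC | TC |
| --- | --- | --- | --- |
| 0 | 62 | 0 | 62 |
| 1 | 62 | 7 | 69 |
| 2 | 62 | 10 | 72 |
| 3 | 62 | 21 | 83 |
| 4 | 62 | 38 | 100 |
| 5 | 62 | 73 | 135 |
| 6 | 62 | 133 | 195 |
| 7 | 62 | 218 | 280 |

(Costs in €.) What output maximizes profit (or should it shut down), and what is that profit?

Compute π = P·Q − TC at each output: Q=0: -62; Q=1: -68; Q=2: -70; Q=3: -80; Q=4: -96; Q=5: -130; Q=6: -189; Q=7: -273.
Profit is highest at Q = 0. Equivalently, the lowest AVC in the table is 10/2 ≈ €5 at Q = 2, and P = €1 falls below it — price never covers variable cost, so the firm shuts down and loses only its fixed cost.

Q = 0 (shut down); profit = -€62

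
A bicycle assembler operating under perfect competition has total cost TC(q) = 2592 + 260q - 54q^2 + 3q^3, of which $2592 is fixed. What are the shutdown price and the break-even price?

Shutdown price = min AVC. AVC = 260 - 54q + 3q^2, with vertex at q = 9 and minimum $17.
ATC = 2592/q + 260 - 54q + 3q^2. Setting dATC/dq = −2592/q^2 − 54 + 6q = 0 gives q = 12 (since 6·12^3 − 54·12^2 = 2592).
min ATC = 2592/12 + 260 − 54·12 + 3·12^2 = $260. That is the break-even price.
For $17 ≤ P < $260 the firm produces at a loss; below $17 it shuts down.

Shutdown price = $17; break-even price = $260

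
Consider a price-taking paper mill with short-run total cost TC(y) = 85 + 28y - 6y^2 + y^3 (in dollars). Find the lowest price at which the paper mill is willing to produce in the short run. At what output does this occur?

Short-run supply begins at min AVC. From VC = 28y - 6y^2 + y^3, AVC = 28 - 6y + y^2.
dAVC/dy = -6 + 2y = 0 gives y = 3. min AVC = 28 - 6·3 + 3^2 = 19.
For P < $19 the firm produces nothing.

$19 per unit, at y = 3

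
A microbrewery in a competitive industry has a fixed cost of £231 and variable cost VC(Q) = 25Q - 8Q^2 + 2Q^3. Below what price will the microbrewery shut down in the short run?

Short-run supply begins at min AVC. From VC = 25Q - 8Q^2 + 2Q^3, AVC = 25 - 8Q + 2Q^2.
At the minimum of AVC, MC = AVC. MC = 25 - 16Q + 6Q^2; setting MC = AVC gives 4Q^2 - 8Q = 0, so Q = 2. min AVC = 17.
So the shutdown price is £17.

£17 per unit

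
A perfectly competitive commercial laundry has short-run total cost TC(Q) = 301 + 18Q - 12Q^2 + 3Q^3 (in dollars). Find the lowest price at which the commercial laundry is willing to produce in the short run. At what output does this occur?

The firm shuts down when price falls below the minimum of average variable cost. AVC = VC/Q = 18 - 12Q + 3Q^2.
At the minimum of AVC, MC = AVC. MC = 18 - 24Q + 9Q^2; setting MC = AVC gives 6Q^2 - 12Q = 0, so Q = 2. min AVC = 6.
So the shutdown price is $6.

$6 per unit, at Q = 2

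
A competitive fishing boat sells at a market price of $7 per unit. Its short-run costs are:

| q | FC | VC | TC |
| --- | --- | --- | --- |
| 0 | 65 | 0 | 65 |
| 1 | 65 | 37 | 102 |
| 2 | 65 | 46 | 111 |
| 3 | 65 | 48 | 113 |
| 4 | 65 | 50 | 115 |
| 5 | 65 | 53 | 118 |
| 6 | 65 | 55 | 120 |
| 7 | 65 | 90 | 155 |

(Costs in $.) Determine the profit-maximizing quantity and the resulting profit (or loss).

q = 0 (shut down); profit = -$65

Compute π = P·q − TC at each output: q=0: -65; q=1: -95; q=2: -97; q=3: -92; q=4: -87; q=5: -83; q=6: -78; q=7: -106.
Profit is highest at q = 0. Equivalently, the lowest AVC in the table is 55/6 ≈ $9.17 at q = 6, and P = $7 falls below it — price never covers variable cost, so the firm shuts down and loses only its fixed cost.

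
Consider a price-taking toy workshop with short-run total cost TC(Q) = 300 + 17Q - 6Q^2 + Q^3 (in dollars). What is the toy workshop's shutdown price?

The shutdown price is the minimum of AVC. VC = 17Q - 6Q^2 + Q^3, so AVC = 17 - 6Q + Q^2.
At the minimum of AVC, MC = AVC. MC = 17 - 12Q + 3Q^2; setting MC = AVC gives 2Q^2 - 6Q = 0, so Q = 3. min AVC = 8.
For P < $8 the firm produces nothing.

$8 per unit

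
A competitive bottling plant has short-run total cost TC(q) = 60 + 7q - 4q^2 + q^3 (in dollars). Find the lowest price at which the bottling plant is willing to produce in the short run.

The firm shuts down when price falls below the minimum of average variable cost. AVC = VC/q = 7 - 4q + q^2.
At the minimum of AVC, MC = AVC. MC = 7 - 8q + 3q^2; setting MC = AVC gives 2q^2 - 4q = 0, so q = 2. min AVC = 3.
For P < $3 the firm produces nothing.

$3 per unit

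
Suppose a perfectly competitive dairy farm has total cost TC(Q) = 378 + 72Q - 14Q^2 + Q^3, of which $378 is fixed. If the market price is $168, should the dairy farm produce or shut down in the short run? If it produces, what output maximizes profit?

Variable cost is VC = 72Q - 14Q^2 + Q^3, so AVC = VC/Q = 72 - 14Q + Q^2 and MC = dTC/dQ = 72 - 28Q + 3Q^2.
AVC hits its minimum where MC = AVC, at Q = 7, giving min AVC = 72 - 14·7 + 7^2 = $23.
Because $168 ≥ $23, revenue can cover variable cost; the firm operates.
Solving P = MC: -96 - 28Q + 3Q^2 = 0 ⇒ Q = -8/3 or 12. On the upward-sloping branch, Q* = 12.
Check: AVC at Q = 12 is $48 ≤ P, so revenue covers variable cost.
Profit = P·Q − TC = 168·12 − 954 = $1062.

Produce at Q = 12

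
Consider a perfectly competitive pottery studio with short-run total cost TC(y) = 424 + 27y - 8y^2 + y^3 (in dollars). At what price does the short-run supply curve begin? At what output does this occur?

$11 per unit, at y = 4

The firm shuts down when price falls below the minimum of average variable cost. AVC = VC/y = 27 - 8y + y^2.
dAVC/dy = -8 + 2y = 0 gives y = 4. min AVC = 27 - 8·4 + 4^2 = 11.
For P < $11 the firm produces nothing.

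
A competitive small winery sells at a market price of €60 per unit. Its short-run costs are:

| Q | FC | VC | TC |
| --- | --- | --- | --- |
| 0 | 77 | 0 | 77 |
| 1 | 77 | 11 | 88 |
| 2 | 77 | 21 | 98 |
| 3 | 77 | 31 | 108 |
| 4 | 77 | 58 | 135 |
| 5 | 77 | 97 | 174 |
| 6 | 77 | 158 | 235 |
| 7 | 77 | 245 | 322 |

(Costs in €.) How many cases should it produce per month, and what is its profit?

Compute π = P·Q − TC at each output: Q=0: -77; Q=1: -28; Q=2: 22; Q=3: 72; Q=4: 105; Q=5: 126; Q=6: 125; Q=7: 98.
Profit is maximized at Q = 5. AVC there is 97/5 = €19.40 ≤ P, so producing beats shutting down (which would give -€77).

Q = 5; profit = €126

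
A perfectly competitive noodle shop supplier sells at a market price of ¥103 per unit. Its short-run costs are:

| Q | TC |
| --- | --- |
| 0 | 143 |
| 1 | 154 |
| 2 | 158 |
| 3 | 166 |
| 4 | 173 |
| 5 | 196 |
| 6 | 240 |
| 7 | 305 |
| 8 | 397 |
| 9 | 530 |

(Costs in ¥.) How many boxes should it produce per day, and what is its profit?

Q = 8; profit = ¥427

Compute π = P·Q − TC at each output: Q=0: -143; Q=1: -51; Q=2: 48; Q=3: 143; Q=4: 239; Q=5: 319; Q=6: 378; Q=7: 416; Q=8: 427; Q=9: 397.
Profit is maximized at Q = 8. AVC there is 254/8 = ¥31.75 ≤ P, so producing beats shutting down (which would give -¥143).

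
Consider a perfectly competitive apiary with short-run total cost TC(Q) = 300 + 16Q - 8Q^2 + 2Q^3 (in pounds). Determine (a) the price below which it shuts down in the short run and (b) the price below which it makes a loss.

Shutdown price = £8; break-even price = £86

AVC = 16 - 8Q + 2Q^2; minimized at Q = 2, giving min AVC = £8. That is the shutdown price.
ATC = 300/Q + 16 - 8Q + 2Q^2. Setting dATC/dQ = −300/Q^2 − 8 + 4Q = 0 gives Q = 5 (since 4·5^3 − 8·5^2 = 300).
min ATC = 300/5 + 16 − 8·5 + 2·5^2 = £86. That is the break-even price.
For £8 ≤ P < £86 the firm produces at a loss; below £8 it shuts down.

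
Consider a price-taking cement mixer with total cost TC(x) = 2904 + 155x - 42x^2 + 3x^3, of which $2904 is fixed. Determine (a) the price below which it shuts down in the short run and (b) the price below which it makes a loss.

Shutdown price = $8; break-even price = $320

Shutdown price = min AVC. AVC = 155 - 42x + 3x^2, with vertex at x = 7 and minimum $8.
ATC = 2904/x + 155 - 42x + 3x^2. Setting dATC/dx = −2904/x^2 − 42 + 6x = 0 gives x = 11 (since 6·11^3 − 42·11^2 = 2904).
min ATC = 2904/11 + 155 − 42·11 + 3·11^2 = $320. That is the break-even price.
Between these two prices the firm operates at a loss; above $320 it earns a profit.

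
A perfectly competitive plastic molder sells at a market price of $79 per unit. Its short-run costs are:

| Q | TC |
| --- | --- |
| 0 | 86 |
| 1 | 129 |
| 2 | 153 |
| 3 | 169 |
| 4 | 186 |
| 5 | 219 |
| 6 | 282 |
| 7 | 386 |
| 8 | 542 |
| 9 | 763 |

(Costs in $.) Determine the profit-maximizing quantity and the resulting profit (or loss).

Compute π = P·Q − TC at each output: Q=0: -86; Q=1: -50; Q=2: 5; Q=3: 68; Q=4: 130; Q=5: 176; Q=6: 192; Q=7: 167; Q=8: 90; Q=9: -52.
Profit is maximized at Q = 6. AVC there is 196/6 = $32.67 ≤ P, so producing beats shutting down (which would give -$86).

Q = 6; profit = $192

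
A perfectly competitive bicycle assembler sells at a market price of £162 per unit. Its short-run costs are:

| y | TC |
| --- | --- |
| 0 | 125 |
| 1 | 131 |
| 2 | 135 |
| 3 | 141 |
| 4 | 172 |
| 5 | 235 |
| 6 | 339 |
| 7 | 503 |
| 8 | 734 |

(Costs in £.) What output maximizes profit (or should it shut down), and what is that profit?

Profit at each row (π = 162y − TC): y=0: -125; y=1: 31; y=2: 189; y=3: 345; y=4: 476; y=5: 575; y=6: 633; y=7: 631; y=8: 562.
Profit is maximized at y = 6. AVC there is 214/6 = £35.67 ≤ P, so producing beats shutting down (which would give -£125).

y = 6; profit = £633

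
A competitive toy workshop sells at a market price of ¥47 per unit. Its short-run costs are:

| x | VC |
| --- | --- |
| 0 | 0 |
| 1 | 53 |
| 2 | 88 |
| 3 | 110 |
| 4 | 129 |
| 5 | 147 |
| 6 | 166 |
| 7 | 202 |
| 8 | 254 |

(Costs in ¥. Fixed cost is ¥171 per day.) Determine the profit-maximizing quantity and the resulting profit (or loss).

x = 7; profit = -¥44

Compute π = P·x − TC at each output: x=0: -171; x=1: -177; x=2: -165; x=3: -140; x=4: -112; x=5: -83; x=6: -55; x=7: -44; x=8: -49.
Profit is maximized at x = 7. AVC there is 202/7 = ¥28.86 ≤ P, so producing beats shutting down (which would give -¥171).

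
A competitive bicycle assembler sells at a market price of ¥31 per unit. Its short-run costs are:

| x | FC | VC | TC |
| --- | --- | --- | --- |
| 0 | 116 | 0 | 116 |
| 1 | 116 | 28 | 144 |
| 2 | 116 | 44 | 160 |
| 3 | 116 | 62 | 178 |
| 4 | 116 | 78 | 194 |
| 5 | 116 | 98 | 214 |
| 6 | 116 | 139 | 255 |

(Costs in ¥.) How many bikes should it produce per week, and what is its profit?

x = 5; profit = -¥59

Profit at each row (π = 31x − TC): x=0: -116; x=1: -113; x=2: -98; x=3: -85; x=4: -70; x=5: -59; x=6: -69.
Profit is maximized at x = 5. AVC there is 98/5 = ¥19.60 ≤ P, so producing beats shutting down (which would give -¥116).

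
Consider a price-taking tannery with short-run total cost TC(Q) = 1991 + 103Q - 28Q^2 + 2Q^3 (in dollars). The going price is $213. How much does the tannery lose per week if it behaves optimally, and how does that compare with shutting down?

Profit = -$55 at Q = 11

AVC = 103 - 28Q + 2Q^2 has its minimum $5 at Q = 7; price $213 clears that bar, so the firm operates.
With MC = 103 - 56Q + 6Q^2, P = MC on the upward-sloping part at Q* = 11.
TR = 213·11 = 2343. TC = 1991 + 407 = 2398. Profit = 2343 − 2398 = -$55.
That loss of $55 beats the $1991 the firm would lose by shutting down; producing recovers $1936 of fixed cost.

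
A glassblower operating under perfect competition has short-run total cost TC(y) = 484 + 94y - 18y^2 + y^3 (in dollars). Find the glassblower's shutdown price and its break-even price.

AVC = 94 - 18y + y^2; minimized at y = 9, giving min AVC = $13. That is the shutdown price.
ATC = 484/y + 94 - 18y + y^2. Setting dATC/dy = −484/y^2 − 18 + 2y = 0 gives y = 11 (since 2·11^3 − 18·11^2 = 484).
min ATC = 484/11 + 94 − 18·11 + 11^2 = $61. That is the break-even price.
For $13 ≤ P < $61 the firm produces at a loss; below $13 it shuts down.

Shutdown price = $13; break-even price = $61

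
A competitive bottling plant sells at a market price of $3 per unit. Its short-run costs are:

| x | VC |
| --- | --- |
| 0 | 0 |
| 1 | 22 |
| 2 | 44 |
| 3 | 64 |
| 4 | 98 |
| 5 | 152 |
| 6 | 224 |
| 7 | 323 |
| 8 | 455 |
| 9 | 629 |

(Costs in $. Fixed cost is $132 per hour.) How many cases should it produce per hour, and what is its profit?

Compute π = P·x − TC at each output: x=0: -132; x=1: -151; x=2: -170; x=3: -187; x=4: -218; x=5: -269; x=6: -338; x=7: -434; x=8: -563; x=9: -734.
Profit is highest at x = 0. Equivalently, the lowest AVC in the table is 64/3 ≈ $21.33 at x = 3, and P = $3 falls below it — price never covers variable cost, so the firm shuts down and loses only its fixed cost.

x = 0 (shut down); profit = -$132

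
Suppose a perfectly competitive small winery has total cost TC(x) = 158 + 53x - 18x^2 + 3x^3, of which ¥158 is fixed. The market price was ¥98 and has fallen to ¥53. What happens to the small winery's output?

MC = 53 - 36x + 9x^2; the shutdown threshold is min AVC = ¥26 (at x = 3).
At P = ¥98 ≥ min AVC, set P = MC on the rising branch: x = 5.
At P = ¥53 ≥ min AVC, set P = MC: x = 4. The firm stays open but cuts output.

Output falls from 5 to 4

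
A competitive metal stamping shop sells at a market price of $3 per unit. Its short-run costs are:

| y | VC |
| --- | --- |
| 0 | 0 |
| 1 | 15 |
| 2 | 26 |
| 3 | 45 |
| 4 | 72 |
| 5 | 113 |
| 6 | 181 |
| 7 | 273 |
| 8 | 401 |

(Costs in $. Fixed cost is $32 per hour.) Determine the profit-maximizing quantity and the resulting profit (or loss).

y = 0 (shut down); profit = -$32

Profit at each row (π = 3y − TC): y=0: -32; y=1: -44; y=2: -52; y=3: -68; y=4: -92; y=5: -130; y=6: -195; y=7: -284; y=8: -409.
Profit is highest at y = 0. Equivalently, the lowest AVC in the table is 26/2 ≈ $13 at y = 2, and P = $3 falls below it — price never covers variable cost, so the firm shuts down and loses only its fixed cost.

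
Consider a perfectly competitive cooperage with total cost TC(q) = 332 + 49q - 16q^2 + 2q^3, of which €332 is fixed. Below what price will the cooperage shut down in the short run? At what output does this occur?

Short-run supply begins at min AVC. From VC = 49q - 16q^2 + 2q^3, AVC = 49 - 16q + 2q^2.
dAVC/dq = -16 + 4q = 0 gives q = 4. min AVC = 49 - 16·4 + 2·4^2 = 17.
So the shutdown price is €17.

€17 per unit, at q = 4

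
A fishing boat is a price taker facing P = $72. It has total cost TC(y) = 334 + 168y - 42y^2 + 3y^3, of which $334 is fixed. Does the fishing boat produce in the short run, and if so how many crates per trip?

Variable cost is VC = 168y - 42y^2 + 3y^3, so AVC = VC/y = 168 - 42y + 3y^2 and MC = dTC/dy = 168 - 84y + 9y^2.
AVC is minimized where dAVC/dy = -42 + 6y = 0, at y = 7; min AVC = 168 - 42·7 + 3·7^2 = $21.
P = $72 exceeds min AVC = $21, so the firm stays open.
P = MC gives 96 - 84y + 9y^2 = 0, with roots 4/3 and 8. Take the larger (rising MC): y* = 8.
Check: AVC at y = 8 is $24 ≤ P, so revenue covers variable cost.
Profit = P·y − TC = 72·8 − 526 = $50.

Produce at y = 8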